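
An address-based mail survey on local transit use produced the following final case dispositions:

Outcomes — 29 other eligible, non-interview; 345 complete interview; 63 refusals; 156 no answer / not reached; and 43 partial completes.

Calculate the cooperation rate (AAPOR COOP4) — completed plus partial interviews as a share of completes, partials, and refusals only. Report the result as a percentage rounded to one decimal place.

Top = 345 + 43 = 388
Denominator = 345 + 43 + 63 = 451
COOP4 = 388 / 451 = 0.8603

86.0%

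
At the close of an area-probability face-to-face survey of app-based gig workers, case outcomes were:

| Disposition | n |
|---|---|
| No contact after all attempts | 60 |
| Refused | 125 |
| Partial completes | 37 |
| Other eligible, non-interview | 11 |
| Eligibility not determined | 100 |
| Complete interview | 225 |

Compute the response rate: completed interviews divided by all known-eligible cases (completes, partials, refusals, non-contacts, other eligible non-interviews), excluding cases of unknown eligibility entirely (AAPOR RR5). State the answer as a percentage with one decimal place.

Num → 225
Denominator → 225 + 37 + 125 + 60 + 11 = 458
RR5 = 225 / 458 = 0.4913

49.1%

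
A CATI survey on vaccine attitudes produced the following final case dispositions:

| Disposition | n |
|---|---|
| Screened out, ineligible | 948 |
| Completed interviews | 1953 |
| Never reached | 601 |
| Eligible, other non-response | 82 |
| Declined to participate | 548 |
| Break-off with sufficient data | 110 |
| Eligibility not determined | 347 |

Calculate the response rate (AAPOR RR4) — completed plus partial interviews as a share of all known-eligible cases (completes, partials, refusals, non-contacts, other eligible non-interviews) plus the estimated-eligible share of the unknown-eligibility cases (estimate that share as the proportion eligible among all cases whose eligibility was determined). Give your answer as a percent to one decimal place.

57.9%

Numerator → 1953 + 110 = 2063
Eligible (known) → 1953 + 110 + 548 + 601 + 82 = 3294
e = 3294 / (3294 + 948) = 3294 / 4242 = 0.7765
e × U → 0.7765 × 347 = 269.45
Denom → 3294 + 269.45 = 3563.45
RR4 = 2063 / 3563.45 = 0.5789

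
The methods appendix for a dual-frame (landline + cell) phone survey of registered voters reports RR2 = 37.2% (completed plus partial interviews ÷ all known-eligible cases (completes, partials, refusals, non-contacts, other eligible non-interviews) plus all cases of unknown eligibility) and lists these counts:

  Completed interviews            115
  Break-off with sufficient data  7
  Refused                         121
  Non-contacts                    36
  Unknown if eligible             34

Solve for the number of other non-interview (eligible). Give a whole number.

Top = 115 + 7 = 122
RR2 = 122 / D = 0.372
D = 122 / 0.372 = 328.0
Rest of base = 313
other non-interview (eligible) = 328.0 − 313 ≈ 15

15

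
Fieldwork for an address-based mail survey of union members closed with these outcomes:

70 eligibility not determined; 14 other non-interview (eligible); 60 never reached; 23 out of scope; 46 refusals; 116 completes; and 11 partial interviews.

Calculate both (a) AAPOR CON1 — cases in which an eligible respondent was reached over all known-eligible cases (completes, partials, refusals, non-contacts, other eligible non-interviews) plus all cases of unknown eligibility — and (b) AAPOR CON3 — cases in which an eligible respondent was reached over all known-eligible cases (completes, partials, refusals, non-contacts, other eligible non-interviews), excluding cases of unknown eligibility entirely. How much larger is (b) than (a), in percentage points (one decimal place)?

16.7

Numerator = 116 + 11 + 46 + 14 = 187
Base = 116 + 11 + 46 + 60 + 14 + 70 = 317
CON1 = 187 / 317 = 0.5899
Base = 116 + 11 + 46 + 60 + 14 = 247
CON3 = 187 / 247 = 0.7571
Difference = 75.71 − 58.99 = 16.72 percentage points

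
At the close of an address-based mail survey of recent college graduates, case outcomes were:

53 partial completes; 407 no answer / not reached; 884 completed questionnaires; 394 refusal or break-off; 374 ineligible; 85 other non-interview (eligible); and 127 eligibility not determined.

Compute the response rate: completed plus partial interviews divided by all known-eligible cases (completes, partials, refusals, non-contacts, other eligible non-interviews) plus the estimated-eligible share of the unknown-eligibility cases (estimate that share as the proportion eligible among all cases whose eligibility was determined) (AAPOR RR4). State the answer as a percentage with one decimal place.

Numerator: 884 + 53 = 937
Determined eligible: 884 + 53 + 394 + 407 + 85 = 1823
e = 1823 / (1823 + 374) = 1823 / 2197 = 0.8298
e × U: 0.8298 × 127 = 105.38
Denom: 1823 + 105.38 = 1928.38
RR4 = 937 / 1928.38 = 0.4859

48.6%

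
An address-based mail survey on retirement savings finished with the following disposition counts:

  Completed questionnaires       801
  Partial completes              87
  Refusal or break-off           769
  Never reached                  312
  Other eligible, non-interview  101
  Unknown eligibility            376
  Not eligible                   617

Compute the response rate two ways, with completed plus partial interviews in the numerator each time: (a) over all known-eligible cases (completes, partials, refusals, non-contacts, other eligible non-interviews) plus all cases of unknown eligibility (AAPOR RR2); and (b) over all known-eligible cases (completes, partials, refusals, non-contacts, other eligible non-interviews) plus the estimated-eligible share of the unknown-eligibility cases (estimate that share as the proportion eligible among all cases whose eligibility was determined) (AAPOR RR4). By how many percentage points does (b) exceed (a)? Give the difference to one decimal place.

1.3

Numerator = 801 + 87 = 888
Base = 801 + 87 + 769 + 312 + 101 + 376 = 2446
RR2 = 888 / 2446 = 0.3630
Determined eligible = 801 + 87 + 769 + 312 + 101 = 2070
e = 2070 / (2070 + 617) = 2070 / 2687 = 0.7704
Estimated eligible among unknowns = 0.7704 × 376 = 289.67
Base = 2070 + 289.67 = 2359.67
RR4 = 888 / 2359.67 = 0.3763
Difference = 37.63 − 36.30 = 1.33 percentage points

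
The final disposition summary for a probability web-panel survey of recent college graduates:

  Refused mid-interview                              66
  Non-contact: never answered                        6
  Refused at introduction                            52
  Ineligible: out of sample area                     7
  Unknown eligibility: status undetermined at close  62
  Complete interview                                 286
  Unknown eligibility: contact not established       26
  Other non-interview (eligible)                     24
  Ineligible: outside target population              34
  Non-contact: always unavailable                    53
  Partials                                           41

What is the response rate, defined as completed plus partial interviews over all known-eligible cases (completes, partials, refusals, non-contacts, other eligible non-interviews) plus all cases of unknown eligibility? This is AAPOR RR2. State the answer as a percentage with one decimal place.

Refusals = 52 + 66 = 118
No contact after all attempts = 6 + 53 = 59
Undetermined eligibility = 26 + 62 = 88
Ineligible = 34 + 7 = 41
Numerator = 286 + 41 = 327
Denom = 286 + 41 + 118 + 59 + 24 + 88 = 616
RR2 = 327 / 616 = 0.5308

53.1%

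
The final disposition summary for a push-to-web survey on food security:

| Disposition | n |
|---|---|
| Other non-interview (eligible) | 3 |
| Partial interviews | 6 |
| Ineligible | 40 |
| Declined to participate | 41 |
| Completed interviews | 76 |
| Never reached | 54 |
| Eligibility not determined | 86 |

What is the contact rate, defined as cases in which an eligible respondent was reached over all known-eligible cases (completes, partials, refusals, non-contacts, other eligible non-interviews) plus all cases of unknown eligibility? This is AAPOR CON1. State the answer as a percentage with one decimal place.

Num → 76 + 6 + 41 + 3 = 126
Base → 76 + 6 + 41 + 54 + 3 + 86 = 266
CON1 = 126 / 266 = 0.4737

47.4%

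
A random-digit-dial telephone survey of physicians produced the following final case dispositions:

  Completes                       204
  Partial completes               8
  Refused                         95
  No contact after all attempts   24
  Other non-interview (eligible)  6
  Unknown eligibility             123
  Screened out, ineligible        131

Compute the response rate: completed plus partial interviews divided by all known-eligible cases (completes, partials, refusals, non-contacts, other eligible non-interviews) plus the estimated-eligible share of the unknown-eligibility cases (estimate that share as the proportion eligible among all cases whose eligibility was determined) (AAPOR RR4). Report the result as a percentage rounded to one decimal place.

Num: 204 + 8 = 212
Known eligible: 204 + 8 + 95 + 24 + 6 = 337
e = 337 / (337 + 131) = 337 / 468 = 0.7201
Eligible share of unknowns: 0.7201 × 123 = 88.57
Base: 337 + 88.57 = 425.57
RR4 = 212 / 425.57 = 0.4982

49.8%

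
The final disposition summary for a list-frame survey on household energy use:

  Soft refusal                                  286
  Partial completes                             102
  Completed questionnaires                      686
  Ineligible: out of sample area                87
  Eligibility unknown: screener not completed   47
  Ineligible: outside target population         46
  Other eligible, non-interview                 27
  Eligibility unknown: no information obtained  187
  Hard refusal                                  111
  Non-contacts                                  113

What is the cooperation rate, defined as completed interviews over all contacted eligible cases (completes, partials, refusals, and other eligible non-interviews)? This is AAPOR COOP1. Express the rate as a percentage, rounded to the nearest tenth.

Refused = 111 + 286 = 397
Eligibility not determined = 47 + 187 = 234
Ineligible = 46 + 87 = 133
Num → 686
Denominator → 686 + 102 + 397 + 27 = 1212
COOP1 = 686 / 1212 = 0.5660

56.6%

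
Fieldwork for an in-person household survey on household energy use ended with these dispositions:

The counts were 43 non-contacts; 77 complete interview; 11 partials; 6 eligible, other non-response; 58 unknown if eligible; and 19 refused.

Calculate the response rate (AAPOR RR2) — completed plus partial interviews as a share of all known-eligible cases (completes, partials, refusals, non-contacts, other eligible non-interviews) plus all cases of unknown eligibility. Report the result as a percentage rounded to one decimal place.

Top: 77 + 11 = 88
Denominator: 77 + 11 + 19 + 43 + 6 + 58 = 214
RR2 = 88 / 214 = 0.4112

41.1%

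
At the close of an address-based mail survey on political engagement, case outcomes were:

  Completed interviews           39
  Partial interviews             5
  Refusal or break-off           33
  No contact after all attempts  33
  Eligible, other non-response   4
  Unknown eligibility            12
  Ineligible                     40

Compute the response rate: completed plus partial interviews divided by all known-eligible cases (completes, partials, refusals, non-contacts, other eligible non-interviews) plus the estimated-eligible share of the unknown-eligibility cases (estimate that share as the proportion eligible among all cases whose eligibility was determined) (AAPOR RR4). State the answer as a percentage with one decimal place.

Num → 39 + 5 = 44
Eligible (known) → 39 + 5 + 33 + 33 + 4 = 114
e = 114 / (114 + 40) = 114 / 154 = 0.7403
Estimated eligible among unknowns → 0.7403 × 12 = 8.88
Base → 114 + 8.88 = 122.88
RR4 = 44 / 122.88 = 0.3581

35.8%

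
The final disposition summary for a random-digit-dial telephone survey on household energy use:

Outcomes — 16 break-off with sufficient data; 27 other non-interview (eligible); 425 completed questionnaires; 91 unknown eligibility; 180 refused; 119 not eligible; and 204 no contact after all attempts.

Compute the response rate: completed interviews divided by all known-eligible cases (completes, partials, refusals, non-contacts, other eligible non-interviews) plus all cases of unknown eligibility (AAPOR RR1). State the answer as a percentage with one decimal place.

Numerator → 425
Denom → 425 + 16 + 180 + 204 + 27 + 91 = 943
RR1 = 425 / 943 = 0.4507

45.1%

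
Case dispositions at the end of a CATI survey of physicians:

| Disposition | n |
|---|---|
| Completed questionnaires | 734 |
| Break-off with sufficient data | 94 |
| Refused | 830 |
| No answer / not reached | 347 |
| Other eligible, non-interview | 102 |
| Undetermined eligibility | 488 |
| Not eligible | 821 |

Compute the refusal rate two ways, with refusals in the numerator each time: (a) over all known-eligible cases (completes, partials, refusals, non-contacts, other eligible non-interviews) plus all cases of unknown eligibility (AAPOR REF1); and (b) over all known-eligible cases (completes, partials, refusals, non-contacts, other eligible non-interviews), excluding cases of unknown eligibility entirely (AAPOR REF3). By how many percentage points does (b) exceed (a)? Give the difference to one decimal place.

7.4

Num = 830
Base = 734 + 94 + 830 + 347 + 102 + 488 = 2595
REF1 = 830 / 2595 = 0.3198
Base = 734 + 94 + 830 + 347 + 102 = 2107
REF3 = 830 / 2107 = 0.3939
Difference = 39.39 − 31.98 = 7.41 percentage points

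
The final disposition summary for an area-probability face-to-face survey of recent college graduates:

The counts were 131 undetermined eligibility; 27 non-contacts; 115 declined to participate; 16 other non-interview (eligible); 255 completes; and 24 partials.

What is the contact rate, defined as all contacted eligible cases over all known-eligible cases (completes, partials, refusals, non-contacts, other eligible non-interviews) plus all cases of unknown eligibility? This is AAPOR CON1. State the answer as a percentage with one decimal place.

72.2%

Top → 255 + 24 + 115 + 16 = 410
Denom → 255 + 24 + 115 + 27 + 16 + 131 = 568
CON1 = 410 / 568 = 0.7218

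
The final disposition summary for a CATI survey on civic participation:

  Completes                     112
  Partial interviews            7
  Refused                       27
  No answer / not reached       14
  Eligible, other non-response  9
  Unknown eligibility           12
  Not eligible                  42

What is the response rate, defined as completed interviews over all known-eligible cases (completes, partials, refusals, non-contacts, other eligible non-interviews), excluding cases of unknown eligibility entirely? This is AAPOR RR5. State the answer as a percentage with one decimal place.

66.3%

Numerator = 112
Denom = 112 + 7 + 27 + 14 + 9 = 169
RR5 = 112 / 169 = 0.6627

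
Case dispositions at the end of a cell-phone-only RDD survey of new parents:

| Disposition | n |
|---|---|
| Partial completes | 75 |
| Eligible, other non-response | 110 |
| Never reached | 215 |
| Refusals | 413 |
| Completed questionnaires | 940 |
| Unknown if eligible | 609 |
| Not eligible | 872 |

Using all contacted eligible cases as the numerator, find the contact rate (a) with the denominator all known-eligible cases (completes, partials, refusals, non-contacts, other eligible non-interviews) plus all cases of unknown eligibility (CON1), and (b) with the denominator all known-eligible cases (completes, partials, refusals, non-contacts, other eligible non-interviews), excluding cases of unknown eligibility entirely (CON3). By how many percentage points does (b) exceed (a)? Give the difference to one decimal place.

Top = 940 + 75 + 413 + 110 = 1538
Base = 940 + 75 + 413 + 215 + 110 + 609 = 2362
CON1 = 1538 / 2362 = 0.6511
Base = 940 + 75 + 413 + 215 + 110 = 1753
CON3 = 1538 / 1753 = 0.8774
Difference = 87.74 − 65.11 = 22.63 percentage points

22.6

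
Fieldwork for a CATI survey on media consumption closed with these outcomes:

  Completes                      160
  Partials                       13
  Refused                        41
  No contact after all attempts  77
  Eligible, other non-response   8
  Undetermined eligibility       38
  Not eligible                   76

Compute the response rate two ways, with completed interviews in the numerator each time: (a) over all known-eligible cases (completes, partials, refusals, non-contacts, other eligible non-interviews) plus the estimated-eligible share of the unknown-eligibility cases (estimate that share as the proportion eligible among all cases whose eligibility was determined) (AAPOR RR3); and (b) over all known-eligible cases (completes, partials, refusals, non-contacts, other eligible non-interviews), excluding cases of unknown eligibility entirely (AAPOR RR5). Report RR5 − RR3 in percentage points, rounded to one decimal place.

4.9

Top = 160
Determined eligible = 160 + 13 + 41 + 77 + 8 = 299
e = 299 / (299 + 76) = 299 / 375 = 0.7973
Estimated eligible among unknowns = 0.7973 × 38 = 30.30
Denominator = 299 + 30.30 = 329.30
RR3 = 160 / 329.30 = 0.4859
Denominator = 160 + 13 + 41 + 77 + 8 = 299
RR5 = 160 / 299 = 0.5351
Difference = 53.51 − 48.59 = 4.92 percentage points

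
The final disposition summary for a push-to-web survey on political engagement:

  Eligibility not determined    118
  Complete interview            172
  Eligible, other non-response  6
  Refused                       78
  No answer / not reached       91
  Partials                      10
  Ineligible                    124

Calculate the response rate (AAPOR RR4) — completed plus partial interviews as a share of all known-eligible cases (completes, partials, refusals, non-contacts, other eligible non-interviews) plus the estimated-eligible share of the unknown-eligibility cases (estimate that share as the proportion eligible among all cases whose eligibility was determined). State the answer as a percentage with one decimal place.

40.9%

Top: 172 + 10 = 182
Eligible (known): 172 + 10 + 78 + 91 + 6 = 357
e = 357 / (357 + 124) = 357 / 481 = 0.7422
e × U: 0.7422 × 118 = 87.58
Denom: 357 + 87.58 = 444.58
RR4 = 182 / 444.58 = 0.4094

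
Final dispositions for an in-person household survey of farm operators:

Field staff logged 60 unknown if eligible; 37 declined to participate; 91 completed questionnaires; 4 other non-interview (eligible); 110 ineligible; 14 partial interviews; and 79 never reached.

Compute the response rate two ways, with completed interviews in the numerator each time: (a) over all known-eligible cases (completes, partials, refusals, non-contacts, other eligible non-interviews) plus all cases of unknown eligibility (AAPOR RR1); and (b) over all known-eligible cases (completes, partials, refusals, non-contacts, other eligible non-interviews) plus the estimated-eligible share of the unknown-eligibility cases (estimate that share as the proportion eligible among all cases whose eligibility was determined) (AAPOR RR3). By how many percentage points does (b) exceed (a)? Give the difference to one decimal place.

Numerator: 91
Base: 91 + 14 + 37 + 79 + 4 + 60 = 285
RR1 = 91 / 285 = 0.3193
Determined eligible: 91 + 14 + 37 + 79 + 4 = 225
e = 225 / (225 + 110) = 225 / 335 = 0.6716
Eligible share of unknowns: 0.6716 × 60 = 40.30
Base: 225 + 40.30 = 265.30
RR3 = 91 / 265.30 = 0.3430
Difference = 34.30 − 31.93 = 2.37 percentage points

2.4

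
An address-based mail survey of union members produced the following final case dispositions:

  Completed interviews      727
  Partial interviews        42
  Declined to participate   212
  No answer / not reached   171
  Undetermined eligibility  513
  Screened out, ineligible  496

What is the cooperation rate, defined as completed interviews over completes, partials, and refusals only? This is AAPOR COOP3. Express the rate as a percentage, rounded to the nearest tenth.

Top → 727
Denominator → 727 + 42 + 212 = 981
COOP3 = 727 / 981 = 0.7411

74.1%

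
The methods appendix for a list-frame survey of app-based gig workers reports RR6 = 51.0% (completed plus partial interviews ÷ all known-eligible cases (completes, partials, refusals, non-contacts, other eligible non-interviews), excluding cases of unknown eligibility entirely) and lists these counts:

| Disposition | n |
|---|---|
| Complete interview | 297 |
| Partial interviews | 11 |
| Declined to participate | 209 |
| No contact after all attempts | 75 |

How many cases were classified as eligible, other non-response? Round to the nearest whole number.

Top = 297 + 11 = 308
RR6 = 308 / D = 0.510
D = 308 / 0.510 = 603.9
Other denominator terms total 592
eligible, other non-response = 603.9 − 592 ≈ 12

12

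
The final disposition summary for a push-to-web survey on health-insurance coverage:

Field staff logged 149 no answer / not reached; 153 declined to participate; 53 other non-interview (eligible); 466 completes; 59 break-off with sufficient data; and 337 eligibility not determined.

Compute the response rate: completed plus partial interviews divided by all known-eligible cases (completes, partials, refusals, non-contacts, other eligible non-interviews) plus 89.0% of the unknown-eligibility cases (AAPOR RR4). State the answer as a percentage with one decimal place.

Top → 466 + 59 = 525
Determined eligible → 466 + 59 + 153 + 149 + 53 = 880
Eligible share of unknowns → 0.8900 × 337 = 299.93
Denom → 880 + 299.93 = 1179.93
RR4 = 525 / 1179.93 = 0.4449

44.5%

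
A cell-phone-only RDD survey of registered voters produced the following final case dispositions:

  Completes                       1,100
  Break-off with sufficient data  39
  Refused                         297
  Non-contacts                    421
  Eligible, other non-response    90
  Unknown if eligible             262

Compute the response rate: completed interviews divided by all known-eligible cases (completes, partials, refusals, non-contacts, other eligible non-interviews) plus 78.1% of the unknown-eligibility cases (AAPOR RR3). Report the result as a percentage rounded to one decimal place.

Numerator → 1100
Determined eligible → 1100 + 39 + 297 + 421 + 90 = 1947
Estimated eligible among unknowns → 0.7810 × 262 = 204.62
Base → 1947 + 204.62 = 2151.62
RR3 = 1100 / 2151.62 = 0.5112

51.1%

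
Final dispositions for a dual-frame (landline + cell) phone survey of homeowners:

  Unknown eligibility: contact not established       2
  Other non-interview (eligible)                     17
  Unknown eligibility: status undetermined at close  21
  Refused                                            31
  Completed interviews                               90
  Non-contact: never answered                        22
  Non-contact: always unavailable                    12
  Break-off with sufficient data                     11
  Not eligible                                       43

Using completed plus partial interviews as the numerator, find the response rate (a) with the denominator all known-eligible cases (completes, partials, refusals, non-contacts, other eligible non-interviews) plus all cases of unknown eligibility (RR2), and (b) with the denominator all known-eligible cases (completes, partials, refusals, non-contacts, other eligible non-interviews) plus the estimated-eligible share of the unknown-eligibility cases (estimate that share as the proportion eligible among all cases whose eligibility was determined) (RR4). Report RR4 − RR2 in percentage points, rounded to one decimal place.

1.1

No answer / not reached = 22 + 12 = 34
Undetermined eligibility = 2 + 21 = 23
Top = 90 + 11 = 101
Denominator = 90 + 11 + 31 + 34 + 17 + 23 = 206
RR2 = 101 / 206 = 0.4903
Known eligible = 90 + 11 + 31 + 34 + 17 = 183
e = 183 / (183 + 43) = 183 / 226 = 0.8097
e × U = 0.8097 × 23 = 18.62
Denominator = 183 + 18.62 = 201.62
RR4 = 101 / 201.62 = 0.5009
Difference = 50.09 − 49.03 = 1.06 percentage points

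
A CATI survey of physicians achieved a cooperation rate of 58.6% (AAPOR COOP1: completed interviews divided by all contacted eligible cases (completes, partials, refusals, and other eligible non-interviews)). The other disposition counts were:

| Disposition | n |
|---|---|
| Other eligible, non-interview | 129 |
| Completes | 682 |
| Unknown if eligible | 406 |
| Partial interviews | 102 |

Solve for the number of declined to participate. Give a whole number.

COOP1 = 682 / D = 0.586
D = 682 / 0.586 = 1163.8
Rest of base = 913
declined to participate = 1163.8 − 913 ≈ 251

251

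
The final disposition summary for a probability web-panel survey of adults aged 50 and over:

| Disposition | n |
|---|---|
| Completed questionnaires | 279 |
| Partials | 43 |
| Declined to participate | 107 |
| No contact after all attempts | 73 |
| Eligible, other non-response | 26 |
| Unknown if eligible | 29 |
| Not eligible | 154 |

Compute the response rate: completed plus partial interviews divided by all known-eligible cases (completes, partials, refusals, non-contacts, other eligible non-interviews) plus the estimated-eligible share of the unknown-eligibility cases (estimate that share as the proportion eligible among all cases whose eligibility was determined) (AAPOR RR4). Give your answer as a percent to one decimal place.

58.5%

Top = 279 + 43 = 322
Determined eligible = 279 + 43 + 107 + 73 + 26 = 528
e = 528 / (528 + 154) = 528 / 682 = 0.7742
Estimated eligible among unknowns = 0.7742 × 29 = 22.45
Base = 528 + 22.45 = 550.45
RR4 = 322 / 550.45 = 0.5850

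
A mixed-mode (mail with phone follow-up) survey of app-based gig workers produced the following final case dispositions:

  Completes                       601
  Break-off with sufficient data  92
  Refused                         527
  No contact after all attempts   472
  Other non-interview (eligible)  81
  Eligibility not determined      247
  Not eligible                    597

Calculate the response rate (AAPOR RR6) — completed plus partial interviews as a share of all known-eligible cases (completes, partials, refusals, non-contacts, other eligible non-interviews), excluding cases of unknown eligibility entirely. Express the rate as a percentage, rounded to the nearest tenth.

39.1%

Num → 601 + 92 = 693
Base → 601 + 92 + 527 + 472 + 81 = 1773
RR6 = 693 / 1773 = 0.3909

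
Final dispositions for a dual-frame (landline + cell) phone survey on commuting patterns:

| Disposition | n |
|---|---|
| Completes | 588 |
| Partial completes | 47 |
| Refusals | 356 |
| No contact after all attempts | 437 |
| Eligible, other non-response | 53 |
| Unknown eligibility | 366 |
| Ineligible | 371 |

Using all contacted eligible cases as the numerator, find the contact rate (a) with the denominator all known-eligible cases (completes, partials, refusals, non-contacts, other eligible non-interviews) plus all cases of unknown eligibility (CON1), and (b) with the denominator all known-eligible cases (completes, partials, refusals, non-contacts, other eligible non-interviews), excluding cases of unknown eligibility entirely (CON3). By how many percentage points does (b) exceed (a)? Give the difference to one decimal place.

14.0

Num = 588 + 47 + 356 + 53 = 1044
Denominator = 588 + 47 + 356 + 437 + 53 + 366 = 1847
CON1 = 1044 / 1847 = 0.5652
Denominator = 588 + 47 + 356 + 437 + 53 = 1481
CON3 = 1044 / 1481 = 0.7049
Difference = 70.49 − 56.52 = 13.97 percentage points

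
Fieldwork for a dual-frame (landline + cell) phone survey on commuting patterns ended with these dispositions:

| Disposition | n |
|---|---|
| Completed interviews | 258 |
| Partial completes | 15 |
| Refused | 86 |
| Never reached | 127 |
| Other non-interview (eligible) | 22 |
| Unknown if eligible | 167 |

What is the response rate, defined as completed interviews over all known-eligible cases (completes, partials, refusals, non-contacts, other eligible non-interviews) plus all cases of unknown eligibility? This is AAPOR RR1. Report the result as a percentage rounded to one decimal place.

38.2%

Num: 258
Denom: 258 + 15 + 86 + 127 + 22 + 167 = 675
RR1 = 258 / 675 = 0.3822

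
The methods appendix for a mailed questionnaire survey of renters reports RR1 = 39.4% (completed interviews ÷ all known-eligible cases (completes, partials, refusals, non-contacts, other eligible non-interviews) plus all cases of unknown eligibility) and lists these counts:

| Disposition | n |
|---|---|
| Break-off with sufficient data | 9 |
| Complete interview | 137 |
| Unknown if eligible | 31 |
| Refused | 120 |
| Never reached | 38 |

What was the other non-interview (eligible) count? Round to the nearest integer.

13

RR1 = 137 / D = 0.394
D = 137 / 0.394 = 347.7
Remaining denominator categories sum to 335
other non-interview (eligible) = 347.7 − 335 ≈ 13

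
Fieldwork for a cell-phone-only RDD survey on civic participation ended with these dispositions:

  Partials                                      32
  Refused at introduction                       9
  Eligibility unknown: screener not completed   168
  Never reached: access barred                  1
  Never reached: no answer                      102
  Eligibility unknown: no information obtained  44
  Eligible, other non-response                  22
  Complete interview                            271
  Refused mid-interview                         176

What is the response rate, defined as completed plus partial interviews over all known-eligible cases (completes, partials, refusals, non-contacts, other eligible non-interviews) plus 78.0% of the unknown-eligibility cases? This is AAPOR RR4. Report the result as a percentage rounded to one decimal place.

Refusal or break-off = 9 + 176 = 185
Non-contacts = 102 + 1 = 103
Unknown eligibility = 168 + 44 = 212
Top = 271 + 32 = 303
Known eligible = 271 + 32 + 185 + 103 + 22 = 613
Eligible share of unknowns = 0.7800 × 212 = 165.36
Denom = 613 + 165.36 = 778.36
RR4 = 303 / 778.36 = 0.3893

38.9%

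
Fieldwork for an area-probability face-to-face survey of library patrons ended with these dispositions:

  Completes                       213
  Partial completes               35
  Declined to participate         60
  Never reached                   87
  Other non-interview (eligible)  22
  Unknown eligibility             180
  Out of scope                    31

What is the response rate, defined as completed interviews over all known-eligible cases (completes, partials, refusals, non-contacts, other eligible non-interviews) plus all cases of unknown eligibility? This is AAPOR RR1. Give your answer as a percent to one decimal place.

Top: 213
Denominator: 213 + 35 + 60 + 87 + 22 + 180 = 597
RR1 = 213 / 597 = 0.3568

35.7%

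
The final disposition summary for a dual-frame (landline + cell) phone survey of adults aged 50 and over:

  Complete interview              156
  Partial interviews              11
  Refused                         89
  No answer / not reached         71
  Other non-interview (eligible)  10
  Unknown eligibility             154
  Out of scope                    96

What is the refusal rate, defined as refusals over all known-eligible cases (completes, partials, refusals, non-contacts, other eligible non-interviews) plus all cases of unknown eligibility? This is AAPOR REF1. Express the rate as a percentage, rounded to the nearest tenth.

Num = 89
Denom = 156 + 11 + 89 + 71 + 10 + 154 = 491
REF1 = 89 / 491 = 0.1813

18.1%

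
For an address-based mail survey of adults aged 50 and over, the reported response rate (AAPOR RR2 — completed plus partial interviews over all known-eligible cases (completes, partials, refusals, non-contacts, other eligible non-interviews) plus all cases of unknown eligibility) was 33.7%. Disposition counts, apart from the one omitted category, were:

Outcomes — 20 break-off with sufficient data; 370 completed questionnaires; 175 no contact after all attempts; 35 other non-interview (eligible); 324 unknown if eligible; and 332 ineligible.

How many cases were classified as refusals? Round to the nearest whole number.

Numerator = 370 + 20 = 390
RR2 = 390 / D = 0.337
D = 390 / 0.337 = 1157.3
Other denominator terms total 924
refusals = 1157.3 − 924 ≈ 233

233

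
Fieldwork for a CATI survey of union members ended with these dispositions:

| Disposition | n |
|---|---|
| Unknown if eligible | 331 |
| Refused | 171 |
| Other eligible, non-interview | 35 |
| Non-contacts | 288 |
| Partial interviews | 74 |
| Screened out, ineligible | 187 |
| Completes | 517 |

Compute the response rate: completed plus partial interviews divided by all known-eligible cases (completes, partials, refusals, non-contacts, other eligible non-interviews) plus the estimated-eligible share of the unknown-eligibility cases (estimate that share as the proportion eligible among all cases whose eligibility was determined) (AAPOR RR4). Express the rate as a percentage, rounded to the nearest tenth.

Numerator = 517 + 74 = 591
Eligible (known) = 517 + 74 + 171 + 288 + 35 = 1085
e = 1085 / (1085 + 187) = 1085 / 1272 = 0.8530
e × U = 0.8530 × 331 = 282.34
Denominator = 1085 + 282.34 = 1367.34
RR4 = 591 / 1367.34 = 0.4322

43.2%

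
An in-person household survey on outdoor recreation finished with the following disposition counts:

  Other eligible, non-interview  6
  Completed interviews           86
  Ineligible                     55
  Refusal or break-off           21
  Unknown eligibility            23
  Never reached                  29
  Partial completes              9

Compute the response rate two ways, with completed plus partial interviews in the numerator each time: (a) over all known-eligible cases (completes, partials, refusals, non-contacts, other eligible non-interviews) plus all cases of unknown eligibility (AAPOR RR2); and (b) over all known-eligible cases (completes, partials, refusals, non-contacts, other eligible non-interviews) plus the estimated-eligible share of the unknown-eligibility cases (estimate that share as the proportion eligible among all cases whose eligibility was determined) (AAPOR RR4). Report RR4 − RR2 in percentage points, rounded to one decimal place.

Top → 86 + 9 = 95
Denom → 86 + 9 + 21 + 29 + 6 + 23 = 174
RR2 = 95 / 174 = 0.5460
Determined eligible → 86 + 9 + 21 + 29 + 6 = 151
e = 151 / (151 + 55) = 151 / 206 = 0.7330
Estimated eligible among unknowns → 0.7330 × 23 = 16.86
Denom → 151 + 16.86 = 167.86
RR4 = 95 / 167.86 = 0.5659
Difference = 56.59 − 54.60 = 1.99 percentage points

2.0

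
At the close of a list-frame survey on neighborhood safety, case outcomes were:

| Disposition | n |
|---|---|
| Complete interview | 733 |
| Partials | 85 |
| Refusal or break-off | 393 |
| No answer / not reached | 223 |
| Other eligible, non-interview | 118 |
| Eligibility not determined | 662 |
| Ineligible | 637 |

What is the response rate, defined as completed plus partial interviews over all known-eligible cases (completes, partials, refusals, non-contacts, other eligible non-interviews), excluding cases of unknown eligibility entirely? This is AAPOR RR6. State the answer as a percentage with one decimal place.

Numerator = 733 + 85 = 818
Denominator = 733 + 85 + 393 + 223 + 118 = 1552
RR6 = 818 / 1552 = 0.5271

52.7%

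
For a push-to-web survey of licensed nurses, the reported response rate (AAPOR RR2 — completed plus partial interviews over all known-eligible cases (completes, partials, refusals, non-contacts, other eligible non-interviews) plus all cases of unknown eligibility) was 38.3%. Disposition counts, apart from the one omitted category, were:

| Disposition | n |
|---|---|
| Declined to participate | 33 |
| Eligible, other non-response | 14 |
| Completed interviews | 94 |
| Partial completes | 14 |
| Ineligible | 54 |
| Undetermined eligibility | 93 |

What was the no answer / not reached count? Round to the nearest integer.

34

Numerator → 94 + 14 = 108
RR2 = 108 / D = 0.383
D = 108 / 0.383 = 282.0
Remaining denominator categories sum to 248
no answer / not reached = 282.0 − 248 ≈ 34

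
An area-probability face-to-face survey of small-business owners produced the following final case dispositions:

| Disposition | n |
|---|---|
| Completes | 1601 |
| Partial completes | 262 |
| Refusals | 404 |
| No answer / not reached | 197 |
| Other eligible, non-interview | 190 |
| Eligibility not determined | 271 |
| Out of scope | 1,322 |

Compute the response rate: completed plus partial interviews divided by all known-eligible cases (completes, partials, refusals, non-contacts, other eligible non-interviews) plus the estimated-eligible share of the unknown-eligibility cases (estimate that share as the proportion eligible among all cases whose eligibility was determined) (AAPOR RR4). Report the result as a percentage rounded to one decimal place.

Num: 1601 + 262 = 1863
Determined eligible: 1601 + 262 + 404 + 197 + 190 = 2654
e = 2654 / (2654 + 1322) = 2654 / 3976 = 0.6675
Estimated eligible among unknowns: 0.6675 × 271 = 180.89
Base: 2654 + 180.89 = 2834.89
RR4 = 1863 / 2834.89 = 0.6572

65.7%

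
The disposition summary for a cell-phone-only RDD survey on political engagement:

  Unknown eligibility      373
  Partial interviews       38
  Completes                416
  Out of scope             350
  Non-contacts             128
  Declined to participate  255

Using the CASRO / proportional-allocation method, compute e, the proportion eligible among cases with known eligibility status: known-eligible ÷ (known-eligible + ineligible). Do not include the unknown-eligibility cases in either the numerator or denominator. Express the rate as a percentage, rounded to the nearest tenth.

70.5%

Known eligible: 416 + 38 + 255 + 128 = 837
e = 837 / (837 + 350) = 837 / 1187 = 0.7051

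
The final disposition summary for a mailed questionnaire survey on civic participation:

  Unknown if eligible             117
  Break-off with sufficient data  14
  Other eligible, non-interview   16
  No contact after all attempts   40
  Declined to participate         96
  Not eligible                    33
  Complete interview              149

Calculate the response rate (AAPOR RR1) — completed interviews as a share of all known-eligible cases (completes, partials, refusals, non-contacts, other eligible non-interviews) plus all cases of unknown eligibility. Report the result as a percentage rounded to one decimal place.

Num → 149
Base → 149 + 14 + 96 + 40 + 16 + 117 = 432
RR1 = 149 / 432 = 0.3449

34.5%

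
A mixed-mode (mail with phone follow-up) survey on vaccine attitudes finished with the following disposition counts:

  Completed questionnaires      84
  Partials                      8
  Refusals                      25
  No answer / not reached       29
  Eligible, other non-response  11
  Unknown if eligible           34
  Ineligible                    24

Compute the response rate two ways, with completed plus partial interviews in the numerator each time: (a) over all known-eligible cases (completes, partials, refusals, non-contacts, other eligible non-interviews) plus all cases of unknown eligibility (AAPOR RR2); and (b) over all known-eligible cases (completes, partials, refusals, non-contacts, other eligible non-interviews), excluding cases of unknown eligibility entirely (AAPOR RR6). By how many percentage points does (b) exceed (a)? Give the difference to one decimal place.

Numerator → 84 + 8 = 92
Denominator → 84 + 8 + 25 + 29 + 11 + 34 = 191
RR2 = 92 / 191 = 0.4817
Denominator → 84 + 8 + 25 + 29 + 11 = 157
RR6 = 92 / 157 = 0.5860
Difference = 58.60 − 48.17 = 10.43 percentage points

10.4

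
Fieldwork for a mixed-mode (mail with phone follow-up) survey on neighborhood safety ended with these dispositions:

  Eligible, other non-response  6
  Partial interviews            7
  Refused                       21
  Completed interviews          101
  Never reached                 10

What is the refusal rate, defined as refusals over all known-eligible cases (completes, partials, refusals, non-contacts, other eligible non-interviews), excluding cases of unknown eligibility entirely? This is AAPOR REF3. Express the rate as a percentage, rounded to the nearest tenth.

14.5%

Top: 21
Denominator: 101 + 7 + 21 + 10 + 6 = 145
REF3 = 21 / 145 = 0.1448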